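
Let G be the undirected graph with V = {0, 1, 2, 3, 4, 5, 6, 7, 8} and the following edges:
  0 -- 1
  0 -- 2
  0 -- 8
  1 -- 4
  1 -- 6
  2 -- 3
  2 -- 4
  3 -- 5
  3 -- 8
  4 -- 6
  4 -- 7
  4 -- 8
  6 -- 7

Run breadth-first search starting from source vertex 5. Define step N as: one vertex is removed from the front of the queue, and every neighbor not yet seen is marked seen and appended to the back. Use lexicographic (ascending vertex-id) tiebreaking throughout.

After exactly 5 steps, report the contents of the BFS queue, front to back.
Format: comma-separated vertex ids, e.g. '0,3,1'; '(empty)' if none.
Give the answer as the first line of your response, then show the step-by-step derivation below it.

4,1

step 1: dequeue 5; queue=[3]; order=5
step 2: dequeue 3; queue=[2,8]; order=5,3
step 3: dequeue 2; queue=[8,0,4]; order=5,3,2
step 4: dequeue 8; queue=[0,4]; order=5,3,2,8
step 5: dequeue 0; queue=[4,1]; order=5,3,2,8,0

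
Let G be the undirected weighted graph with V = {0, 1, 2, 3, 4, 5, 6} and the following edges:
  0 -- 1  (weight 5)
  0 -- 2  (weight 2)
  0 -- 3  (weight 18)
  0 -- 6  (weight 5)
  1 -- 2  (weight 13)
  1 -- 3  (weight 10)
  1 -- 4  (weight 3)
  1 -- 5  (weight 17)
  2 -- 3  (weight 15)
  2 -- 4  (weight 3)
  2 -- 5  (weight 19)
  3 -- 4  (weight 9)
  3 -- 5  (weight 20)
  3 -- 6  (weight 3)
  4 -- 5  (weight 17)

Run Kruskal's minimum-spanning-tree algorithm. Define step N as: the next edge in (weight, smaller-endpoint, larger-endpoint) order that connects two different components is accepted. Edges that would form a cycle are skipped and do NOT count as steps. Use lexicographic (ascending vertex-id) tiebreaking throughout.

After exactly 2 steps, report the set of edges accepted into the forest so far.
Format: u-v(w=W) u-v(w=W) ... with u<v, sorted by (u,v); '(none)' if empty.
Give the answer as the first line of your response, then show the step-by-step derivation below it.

0-2(w=2) 1-4(w=3)

step 1: add edge 0-2 (w=2); MST = {0-2(w=2)}
step 2: add edge 1-4 (w=3); MST = {0-2(w=2) 1-4(w=3)}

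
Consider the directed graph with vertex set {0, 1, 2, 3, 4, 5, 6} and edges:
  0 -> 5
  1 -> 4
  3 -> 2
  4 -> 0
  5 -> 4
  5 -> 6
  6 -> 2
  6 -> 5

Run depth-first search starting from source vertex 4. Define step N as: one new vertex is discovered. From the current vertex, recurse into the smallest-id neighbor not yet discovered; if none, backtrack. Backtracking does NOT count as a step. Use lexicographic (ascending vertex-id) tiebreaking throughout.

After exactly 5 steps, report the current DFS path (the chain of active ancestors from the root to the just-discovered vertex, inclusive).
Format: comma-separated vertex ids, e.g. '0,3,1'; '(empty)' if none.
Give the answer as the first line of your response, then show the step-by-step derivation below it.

4,0,5,6,2

step 1: discover 4; path=4; order=4
step 2: discover 0; path=4>0; order=4,0
step 3: discover 5; path=4>0>5; order=4,0,5
step 4: discover 6; path=4>0>5>6; order=4,0,5,6
step 5: discover 2; path=4>0>5>6>2; order=4,0,5,6,2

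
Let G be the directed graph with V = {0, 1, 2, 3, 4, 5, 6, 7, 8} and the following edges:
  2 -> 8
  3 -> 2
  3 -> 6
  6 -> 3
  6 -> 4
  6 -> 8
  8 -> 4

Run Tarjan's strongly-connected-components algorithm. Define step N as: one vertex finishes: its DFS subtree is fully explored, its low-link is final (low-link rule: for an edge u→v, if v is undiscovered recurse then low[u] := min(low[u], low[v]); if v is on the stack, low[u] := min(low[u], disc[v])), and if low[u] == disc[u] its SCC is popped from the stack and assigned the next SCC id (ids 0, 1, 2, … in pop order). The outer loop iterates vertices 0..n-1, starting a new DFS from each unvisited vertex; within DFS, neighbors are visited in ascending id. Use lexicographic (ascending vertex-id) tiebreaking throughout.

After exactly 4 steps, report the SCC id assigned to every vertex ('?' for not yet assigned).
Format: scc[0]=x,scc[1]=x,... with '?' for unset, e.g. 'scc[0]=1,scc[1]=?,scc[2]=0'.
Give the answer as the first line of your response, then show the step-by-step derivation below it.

scc[0]=0,scc[1]=1,scc[2]=?,scc[3]=?,scc[4]=2,scc[5]=?,scc[6]=?,scc[7]=?,scc[8]=3

step 1: low=(low[0]=0,low[1]=?,low[2]=?,low[3]=?,low[4]=?,low[5]=?,low[6]=?,low[7]=?,low[8]=?); scc=(scc[0]=0,scc[1]=?,scc[2]=?,scc[3]=?,scc[4]=?,scc[5]=?,scc[6]=?,scc[7]=?,scc[8]=?)
step 2: low=(low[0]=0,low[1]=1,low[2]=?,low[3]=?,low[4]=?,low[5]=?,low[6]=?,low[7]=?,low[8]=?); scc=(scc[0]=0,scc[1]=1,scc[2]=?,scc[3]=?,scc[4]=?,scc[5]=?,scc[6]=?,scc[7]=?,scc[8]=?)
step 3: low=(low[0]=0,low[1]=1,low[2]=2,low[3]=?,low[4]=4,low[5]=?,low[6]=?,low[7]=?,low[8]=3); scc=(scc[0]=0,scc[1]=1,scc[2]=?,scc[3]=?,scc[4]=2,scc[5]=?,scc[6]=?,scc[7]=?,scc[8]=?)
step 4: low=(low[0]=0,low[1]=1,low[2]=2,low[3]=?,low[4]=4,low[5]=?,low[6]=?,low[7]=?,low[8]=3); scc=(scc[0]=0,scc[1]=1,scc[2]=?,scc[3]=?,scc[4]=2,scc[5]=?,scc[6]=?,scc[7]=?,scc[8]=3)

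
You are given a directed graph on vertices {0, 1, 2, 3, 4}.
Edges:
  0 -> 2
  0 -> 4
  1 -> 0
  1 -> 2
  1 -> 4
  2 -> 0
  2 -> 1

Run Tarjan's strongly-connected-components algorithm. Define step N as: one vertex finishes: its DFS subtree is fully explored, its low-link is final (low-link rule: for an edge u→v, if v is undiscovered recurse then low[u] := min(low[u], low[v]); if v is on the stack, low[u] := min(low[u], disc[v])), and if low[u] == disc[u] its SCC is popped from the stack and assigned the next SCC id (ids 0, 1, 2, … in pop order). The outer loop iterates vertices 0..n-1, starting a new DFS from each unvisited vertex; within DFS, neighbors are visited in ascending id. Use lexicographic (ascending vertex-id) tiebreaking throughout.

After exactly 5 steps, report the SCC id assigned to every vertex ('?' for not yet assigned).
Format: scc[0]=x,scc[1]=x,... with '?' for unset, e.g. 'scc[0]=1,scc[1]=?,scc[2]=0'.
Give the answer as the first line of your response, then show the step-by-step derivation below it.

scc[0]=1,scc[1]=1,scc[2]=1,scc[3]=2,scc[4]=0

step 1: low=(low[0]=0,low[1]=0,low[2]=0,low[3]=?,low[4]=3); scc=(scc[0]=?,scc[1]=?,scc[2]=?,scc[3]=?,scc[4]=0)
step 2: low=(low[0]=0,low[1]=0,low[2]=0,low[3]=?,low[4]=3); scc=(scc[0]=?,scc[1]=?,scc[2]=?,scc[3]=?,scc[4]=0)
step 3: low=(low[0]=0,low[1]=0,low[2]=0,low[3]=?,low[4]=3); scc=(scc[0]=?,scc[1]=?,scc[2]=?,scc[3]=?,scc[4]=0)
step 4: low=(low[0]=0,low[1]=0,low[2]=0,low[3]=?,low[4]=3); scc=(scc[0]=1,scc[1]=1,scc[2]=1,scc[3]=?,scc[4]=0)
step 5: low=(low[0]=0,low[1]=0,low[2]=0,low[3]=4,low[4]=3); scc=(scc[0]=1,scc[1]=1,scc[2]=1,scc[3]=2,scc[4]=0)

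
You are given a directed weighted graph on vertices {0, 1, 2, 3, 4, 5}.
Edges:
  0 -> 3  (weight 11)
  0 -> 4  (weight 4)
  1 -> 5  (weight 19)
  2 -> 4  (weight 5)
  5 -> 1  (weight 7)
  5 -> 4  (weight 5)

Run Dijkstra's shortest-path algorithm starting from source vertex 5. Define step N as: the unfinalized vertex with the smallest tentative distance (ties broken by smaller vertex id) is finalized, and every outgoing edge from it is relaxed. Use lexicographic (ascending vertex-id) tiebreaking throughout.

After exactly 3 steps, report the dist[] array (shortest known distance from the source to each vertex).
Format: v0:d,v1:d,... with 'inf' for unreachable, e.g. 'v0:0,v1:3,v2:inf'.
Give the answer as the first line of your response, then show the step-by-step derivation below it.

v0:inf,v1:7,v2:inf,v3:inf,v4:5,v5:0

step 1: dist = v0:inf,v1:7,v2:inf,v3:inf,v4:5,v5:0
step 2: dist = v0:inf,v1:7,v2:inf,v3:inf,v4:5,v5:0
step 3: dist = v0:inf,v1:7,v2:inf,v3:inf,v4:5,v5:0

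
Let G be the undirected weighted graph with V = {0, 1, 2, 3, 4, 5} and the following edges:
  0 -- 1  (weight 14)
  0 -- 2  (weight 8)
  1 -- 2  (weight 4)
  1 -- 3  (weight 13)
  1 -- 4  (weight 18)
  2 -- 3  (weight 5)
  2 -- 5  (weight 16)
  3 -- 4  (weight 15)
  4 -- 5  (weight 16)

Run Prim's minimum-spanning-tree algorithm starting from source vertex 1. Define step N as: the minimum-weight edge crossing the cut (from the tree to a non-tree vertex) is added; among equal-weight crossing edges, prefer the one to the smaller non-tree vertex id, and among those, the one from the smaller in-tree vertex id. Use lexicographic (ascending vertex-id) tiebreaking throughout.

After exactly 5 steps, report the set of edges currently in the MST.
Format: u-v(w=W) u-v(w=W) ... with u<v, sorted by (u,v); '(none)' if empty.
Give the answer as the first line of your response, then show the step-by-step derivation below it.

0-2(w=8) 1-2(w=4) 2-3(w=5) 2-5(w=16) 3-4(w=15)

step 1: add edge 1-2 (w=4); MST = {1-2(w=4)}
step 2: add edge 2-3 (w=5); MST = {1-2(w=4) 2-3(w=5)}
step 3: add edge 0-2 (w=8); MST = {0-2(w=8) 1-2(w=4) 2-3(w=5)}
step 4: add edge 3-4 (w=15); MST = {0-2(w=8) 1-2(w=4) 2-3(w=5) 3-4(w=15)}
step 5: add edge 2-5 (w=16); MST = {0-2(w=8) 1-2(w=4) 2-3(w=5) 2-5(w=16) 3-4(w=15)}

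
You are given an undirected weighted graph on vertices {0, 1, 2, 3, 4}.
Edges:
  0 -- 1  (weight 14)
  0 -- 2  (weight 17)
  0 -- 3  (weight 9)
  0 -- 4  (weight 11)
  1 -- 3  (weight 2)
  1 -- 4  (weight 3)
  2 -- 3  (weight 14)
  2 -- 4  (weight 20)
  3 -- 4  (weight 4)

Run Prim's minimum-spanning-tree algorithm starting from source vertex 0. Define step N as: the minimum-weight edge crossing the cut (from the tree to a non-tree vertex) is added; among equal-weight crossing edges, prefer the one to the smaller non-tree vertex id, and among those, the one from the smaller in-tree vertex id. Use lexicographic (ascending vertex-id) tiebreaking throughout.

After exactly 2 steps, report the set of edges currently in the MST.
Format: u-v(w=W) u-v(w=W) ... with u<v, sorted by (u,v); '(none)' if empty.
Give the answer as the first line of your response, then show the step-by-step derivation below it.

0-3(w=9) 1-3(w=2)

step 1: add edge 0-3 (w=9); MST = {0-3(w=9)}
step 2: add edge 1-3 (w=2); MST = {0-3(w=9) 1-3(w=2)}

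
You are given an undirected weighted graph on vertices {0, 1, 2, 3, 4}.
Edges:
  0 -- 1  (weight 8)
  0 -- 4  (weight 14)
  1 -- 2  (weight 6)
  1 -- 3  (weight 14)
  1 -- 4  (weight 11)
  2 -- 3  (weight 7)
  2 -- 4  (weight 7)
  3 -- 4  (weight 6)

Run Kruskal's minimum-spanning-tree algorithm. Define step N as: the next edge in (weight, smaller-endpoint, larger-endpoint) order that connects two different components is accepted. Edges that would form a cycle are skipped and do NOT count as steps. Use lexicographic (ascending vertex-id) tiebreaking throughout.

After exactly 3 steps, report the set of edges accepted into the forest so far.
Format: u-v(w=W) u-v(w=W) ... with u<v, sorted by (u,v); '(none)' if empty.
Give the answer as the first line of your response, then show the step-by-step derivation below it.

1-2(w=6) 2-3(w=7) 3-4(w=6)

step 1: add edge 1-2 (w=6); MST = {1-2(w=6)}
step 2: add edge 3-4 (w=6); MST = {1-2(w=6) 3-4(w=6)}
step 3: add edge 2-3 (w=7); MST = {1-2(w=6) 2-3(w=7) 3-4(w=6)}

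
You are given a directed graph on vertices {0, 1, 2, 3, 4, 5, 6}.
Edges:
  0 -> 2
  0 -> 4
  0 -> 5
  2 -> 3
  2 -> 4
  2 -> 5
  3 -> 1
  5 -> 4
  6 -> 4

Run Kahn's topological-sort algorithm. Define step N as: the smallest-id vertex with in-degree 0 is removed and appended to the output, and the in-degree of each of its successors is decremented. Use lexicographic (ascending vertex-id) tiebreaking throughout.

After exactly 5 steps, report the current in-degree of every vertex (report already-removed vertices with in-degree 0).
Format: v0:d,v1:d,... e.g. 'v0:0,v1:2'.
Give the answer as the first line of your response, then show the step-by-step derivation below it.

v0:0,v1:0,v2:0,v3:0,v4:1,v5:0,v6:0

step 1: output 0; order=[0]; indeg=(0,1,0,1,3,1,0)
step 2: output 2; order=[0,2]; indeg=(0,1,0,0,2,0,0)
step 3: output 3; order=[0,2,3]; indeg=(0,0,0,0,2,0,0)
step 4: output 1; order=[0,2,3,1]; indeg=(0,0,0,0,2,0,0)
step 5: output 5; order=[0,2,3,1,5]; indeg=(0,0,0,0,1,0,0)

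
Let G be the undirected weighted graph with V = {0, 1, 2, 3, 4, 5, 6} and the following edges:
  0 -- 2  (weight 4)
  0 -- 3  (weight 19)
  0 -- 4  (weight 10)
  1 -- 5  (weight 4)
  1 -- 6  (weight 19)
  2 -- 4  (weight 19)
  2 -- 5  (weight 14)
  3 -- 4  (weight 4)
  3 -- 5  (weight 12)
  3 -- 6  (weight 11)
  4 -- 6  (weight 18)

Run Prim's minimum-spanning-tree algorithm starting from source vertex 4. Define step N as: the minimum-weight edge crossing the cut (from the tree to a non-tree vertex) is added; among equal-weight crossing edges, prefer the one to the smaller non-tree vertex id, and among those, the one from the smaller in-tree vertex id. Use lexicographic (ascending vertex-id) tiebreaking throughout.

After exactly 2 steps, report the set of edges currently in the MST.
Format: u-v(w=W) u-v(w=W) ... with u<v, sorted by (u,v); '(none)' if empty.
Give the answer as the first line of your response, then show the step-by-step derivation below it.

0-4(w=10) 3-4(w=4)

step 1: add edge 3-4 (w=4); MST = {3-4(w=4)}
step 2: add edge 0-4 (w=10); MST = {0-4(w=10) 3-4(w=4)}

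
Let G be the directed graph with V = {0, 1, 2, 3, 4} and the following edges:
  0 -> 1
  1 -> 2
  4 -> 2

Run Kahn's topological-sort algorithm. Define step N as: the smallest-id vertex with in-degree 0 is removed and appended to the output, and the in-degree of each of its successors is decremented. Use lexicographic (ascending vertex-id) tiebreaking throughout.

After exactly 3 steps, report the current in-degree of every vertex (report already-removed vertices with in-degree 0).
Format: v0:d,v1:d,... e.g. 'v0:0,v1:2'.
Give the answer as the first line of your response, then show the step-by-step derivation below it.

v0:0,v1:0,v2:1,v3:0,v4:0

step 1: output 0; order=[0]; indeg=(0,0,2,0,0)
step 2: output 1; order=[0,1]; indeg=(0,0,1,0,0)
step 3: output 3; order=[0,1,3]; indeg=(0,0,1,0,0)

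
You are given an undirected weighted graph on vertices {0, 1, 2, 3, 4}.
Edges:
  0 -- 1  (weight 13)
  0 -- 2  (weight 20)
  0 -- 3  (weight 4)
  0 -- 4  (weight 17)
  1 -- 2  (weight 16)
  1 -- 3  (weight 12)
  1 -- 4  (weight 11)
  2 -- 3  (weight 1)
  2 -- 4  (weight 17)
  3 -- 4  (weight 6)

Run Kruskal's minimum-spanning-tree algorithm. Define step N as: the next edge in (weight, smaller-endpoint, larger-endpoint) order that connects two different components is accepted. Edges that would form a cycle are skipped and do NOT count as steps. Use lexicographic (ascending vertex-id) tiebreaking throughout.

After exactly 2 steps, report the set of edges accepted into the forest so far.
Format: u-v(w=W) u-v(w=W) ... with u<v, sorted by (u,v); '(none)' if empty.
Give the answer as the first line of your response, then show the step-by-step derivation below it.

0-3(w=4) 2-3(w=1)

step 1: add edge 2-3 (w=1); MST = {2-3(w=1)}
step 2: add edge 0-3 (w=4); MST = {0-3(w=4) 2-3(w=1)}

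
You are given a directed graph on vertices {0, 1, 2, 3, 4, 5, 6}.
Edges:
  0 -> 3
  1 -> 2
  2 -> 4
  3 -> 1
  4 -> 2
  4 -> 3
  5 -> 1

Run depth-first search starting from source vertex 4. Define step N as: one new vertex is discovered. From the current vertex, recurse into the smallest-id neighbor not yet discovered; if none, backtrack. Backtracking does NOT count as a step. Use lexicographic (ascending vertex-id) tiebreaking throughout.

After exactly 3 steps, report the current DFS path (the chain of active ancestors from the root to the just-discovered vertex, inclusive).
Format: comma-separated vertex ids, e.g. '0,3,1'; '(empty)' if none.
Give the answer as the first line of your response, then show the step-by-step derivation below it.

4,3

step 1: discover 4; path=4; order=4
step 2: discover 2; path=4>2; order=4,2
step 3: discover 3; path=4>3; order=4,2,3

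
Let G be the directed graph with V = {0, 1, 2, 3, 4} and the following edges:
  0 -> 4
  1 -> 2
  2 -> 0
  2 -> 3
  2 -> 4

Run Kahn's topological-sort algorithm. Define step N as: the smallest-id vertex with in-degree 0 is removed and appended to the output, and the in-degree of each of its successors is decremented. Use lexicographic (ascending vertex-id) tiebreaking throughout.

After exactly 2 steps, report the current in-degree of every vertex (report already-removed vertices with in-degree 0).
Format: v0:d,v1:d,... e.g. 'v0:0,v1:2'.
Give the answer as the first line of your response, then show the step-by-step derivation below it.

v0:0,v1:0,v2:0,v3:0,v4:1

step 1: output 1; order=[1]; indeg=(1,0,0,1,2)
step 2: output 2; order=[1,2]; indeg=(0,0,0,0,1)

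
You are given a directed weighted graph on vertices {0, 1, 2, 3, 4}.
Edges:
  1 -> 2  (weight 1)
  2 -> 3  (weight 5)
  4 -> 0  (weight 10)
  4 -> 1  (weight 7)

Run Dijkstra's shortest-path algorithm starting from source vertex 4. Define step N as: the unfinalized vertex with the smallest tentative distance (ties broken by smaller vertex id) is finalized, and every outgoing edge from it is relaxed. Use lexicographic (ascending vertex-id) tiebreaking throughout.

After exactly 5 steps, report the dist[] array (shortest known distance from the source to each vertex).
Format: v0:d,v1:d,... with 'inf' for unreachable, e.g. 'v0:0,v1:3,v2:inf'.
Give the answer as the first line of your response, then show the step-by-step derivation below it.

v0:10,v1:7,v2:8,v3:13,v4:0

step 1: dist = v0:10,v1:7,v2:inf,v3:inf,v4:0
step 2: dist = v0:10,v1:7,v2:8,v3:inf,v4:0
step 3: dist = v0:10,v1:7,v2:8,v3:13,v4:0
step 4: dist = v0:10,v1:7,v2:8,v3:13,v4:0
step 5: dist = v0:10,v1:7,v2:8,v3:13,v4:0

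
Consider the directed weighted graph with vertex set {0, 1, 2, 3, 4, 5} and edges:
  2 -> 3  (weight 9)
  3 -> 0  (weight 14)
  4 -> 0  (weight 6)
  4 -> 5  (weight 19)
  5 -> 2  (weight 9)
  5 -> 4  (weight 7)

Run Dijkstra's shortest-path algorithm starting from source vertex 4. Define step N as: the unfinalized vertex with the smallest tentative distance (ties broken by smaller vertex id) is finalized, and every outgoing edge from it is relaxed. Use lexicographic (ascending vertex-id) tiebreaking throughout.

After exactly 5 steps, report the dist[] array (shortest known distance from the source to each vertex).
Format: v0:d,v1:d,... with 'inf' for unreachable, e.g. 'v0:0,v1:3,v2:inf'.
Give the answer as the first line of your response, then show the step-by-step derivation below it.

v0:6,v1:inf,v2:28,v3:37,v4:0,v5:19

step 1: dist = v0:6,v1:inf,v2:inf,v3:inf,v4:0,v5:19
step 2: dist = v0:6,v1:inf,v2:inf,v3:inf,v4:0,v5:19
step 3: dist = v0:6,v1:inf,v2:28,v3:inf,v4:0,v5:19
step 4: dist = v0:6,v1:inf,v2:28,v3:37,v4:0,v5:19
step 5: dist = v0:6,v1:inf,v2:28,v3:37,v4:0,v5:19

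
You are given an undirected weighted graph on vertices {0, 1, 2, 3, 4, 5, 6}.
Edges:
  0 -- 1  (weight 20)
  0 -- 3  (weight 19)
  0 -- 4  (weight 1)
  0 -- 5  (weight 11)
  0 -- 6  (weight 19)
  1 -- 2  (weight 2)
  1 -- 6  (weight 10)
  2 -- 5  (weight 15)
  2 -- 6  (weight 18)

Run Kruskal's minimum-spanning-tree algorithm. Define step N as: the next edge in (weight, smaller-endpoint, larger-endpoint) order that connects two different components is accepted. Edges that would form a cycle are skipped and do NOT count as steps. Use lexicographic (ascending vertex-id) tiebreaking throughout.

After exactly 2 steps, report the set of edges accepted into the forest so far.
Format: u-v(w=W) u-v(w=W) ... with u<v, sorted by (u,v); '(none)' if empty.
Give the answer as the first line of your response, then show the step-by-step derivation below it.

0-4(w=1) 1-2(w=2)

step 1: add edge 0-4 (w=1); MST = {0-4(w=1)}
step 2: add edge 1-2 (w=2); MST = {0-4(w=1) 1-2(w=2)}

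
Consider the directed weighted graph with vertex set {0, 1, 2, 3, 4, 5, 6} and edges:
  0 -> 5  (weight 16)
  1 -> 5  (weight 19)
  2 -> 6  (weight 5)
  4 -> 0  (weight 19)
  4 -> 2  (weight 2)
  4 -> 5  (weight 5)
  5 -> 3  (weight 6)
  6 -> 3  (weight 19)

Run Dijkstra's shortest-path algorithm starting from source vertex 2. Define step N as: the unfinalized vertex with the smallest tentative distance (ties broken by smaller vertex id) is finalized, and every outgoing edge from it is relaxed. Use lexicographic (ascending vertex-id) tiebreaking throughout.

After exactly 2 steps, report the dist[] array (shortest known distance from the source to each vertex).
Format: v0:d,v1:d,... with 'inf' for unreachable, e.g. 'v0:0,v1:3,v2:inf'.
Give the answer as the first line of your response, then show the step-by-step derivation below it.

v0:inf,v1:inf,v2:0,v3:24,v4:inf,v5:inf,v6:5

step 1: dist = v0:inf,v1:inf,v2:0,v3:inf,v4:inf,v5:inf,v6:5
step 2: dist = v0:inf,v1:inf,v2:0,v3:24,v4:inf,v5:inf,v6:5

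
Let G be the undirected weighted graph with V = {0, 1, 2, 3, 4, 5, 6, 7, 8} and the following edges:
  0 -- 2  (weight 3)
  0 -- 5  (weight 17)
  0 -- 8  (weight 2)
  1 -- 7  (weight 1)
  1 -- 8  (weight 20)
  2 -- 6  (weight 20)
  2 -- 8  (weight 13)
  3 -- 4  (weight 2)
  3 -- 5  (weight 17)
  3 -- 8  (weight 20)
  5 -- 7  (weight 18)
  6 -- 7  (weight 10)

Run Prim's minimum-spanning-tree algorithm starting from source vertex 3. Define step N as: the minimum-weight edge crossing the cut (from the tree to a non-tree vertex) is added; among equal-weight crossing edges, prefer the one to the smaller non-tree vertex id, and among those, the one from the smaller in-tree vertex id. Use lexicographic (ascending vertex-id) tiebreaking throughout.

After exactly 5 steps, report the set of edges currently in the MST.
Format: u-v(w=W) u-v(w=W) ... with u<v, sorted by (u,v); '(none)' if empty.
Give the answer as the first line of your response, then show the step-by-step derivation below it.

0-2(w=3) 0-5(w=17) 0-8(w=2) 3-4(w=2) 3-5(w=17)

step 1: add edge 3-4 (w=2); MST = {3-4(w=2)}
step 2: add edge 3-5 (w=17); MST = {3-4(w=2) 3-5(w=17)}
step 3: add edge 0-5 (w=17); MST = {0-5(w=17) 3-4(w=2) 3-5(w=17)}
step 4: add edge 0-8 (w=2); MST = {0-5(w=17) 0-8(w=2) 3-4(w=2) 3-5(w=17)}
step 5: add edge 0-2 (w=3); MST = {0-2(w=3) 0-5(w=17) 0-8(w=2) 3-4(w=2) 3-5(w=17)}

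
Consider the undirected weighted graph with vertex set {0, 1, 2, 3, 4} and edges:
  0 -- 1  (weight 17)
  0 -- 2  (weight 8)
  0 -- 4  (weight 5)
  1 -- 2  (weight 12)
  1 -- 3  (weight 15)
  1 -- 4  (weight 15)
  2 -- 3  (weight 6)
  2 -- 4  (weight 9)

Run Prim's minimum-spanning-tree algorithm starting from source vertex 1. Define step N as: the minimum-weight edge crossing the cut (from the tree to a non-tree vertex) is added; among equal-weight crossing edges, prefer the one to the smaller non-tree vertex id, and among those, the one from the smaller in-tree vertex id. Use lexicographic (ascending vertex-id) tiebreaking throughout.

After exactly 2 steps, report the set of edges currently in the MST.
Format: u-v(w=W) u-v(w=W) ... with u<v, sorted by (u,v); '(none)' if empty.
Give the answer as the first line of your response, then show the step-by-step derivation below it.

1-2(w=12) 2-3(w=6)

step 1: add edge 1-2 (w=12); MST = {1-2(w=12)}
step 2: add edge 2-3 (w=6); MST = {1-2(w=12) 2-3(w=6)}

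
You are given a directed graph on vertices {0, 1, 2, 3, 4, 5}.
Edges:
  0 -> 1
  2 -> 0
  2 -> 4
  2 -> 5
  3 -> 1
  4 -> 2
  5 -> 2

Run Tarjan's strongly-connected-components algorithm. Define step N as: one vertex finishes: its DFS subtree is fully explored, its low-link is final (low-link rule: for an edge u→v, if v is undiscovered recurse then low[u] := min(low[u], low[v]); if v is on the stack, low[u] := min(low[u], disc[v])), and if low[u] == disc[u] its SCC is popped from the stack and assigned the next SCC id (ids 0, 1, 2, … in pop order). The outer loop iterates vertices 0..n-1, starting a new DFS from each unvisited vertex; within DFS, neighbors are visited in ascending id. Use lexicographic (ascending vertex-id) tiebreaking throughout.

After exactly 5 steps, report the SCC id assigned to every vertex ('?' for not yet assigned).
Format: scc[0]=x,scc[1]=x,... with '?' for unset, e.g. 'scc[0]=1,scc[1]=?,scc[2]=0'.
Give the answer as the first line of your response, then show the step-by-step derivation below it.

scc[0]=1,scc[1]=0,scc[2]=2,scc[3]=?,scc[4]=2,scc[5]=2

step 1: low=(low[0]=0,low[1]=1,low[2]=?,low[3]=?,low[4]=?,low[5]=?); scc=(scc[0]=?,scc[1]=0,scc[2]=?,scc[3]=?,scc[4]=?,scc[5]=?)
step 2: low=(low[0]=0,low[1]=1,low[2]=?,low[3]=?,low[4]=?,low[5]=?); scc=(scc[0]=1,scc[1]=0,scc[2]=?,scc[3]=?,scc[4]=?,scc[5]=?)
step 3: low=(low[0]=0,low[1]=1,low[2]=2,low[3]=?,low[4]=2,low[5]=?); scc=(scc[0]=1,scc[1]=0,scc[2]=?,scc[3]=?,scc[4]=?,scc[5]=?)
step 4: low=(low[0]=0,low[1]=1,low[2]=2,low[3]=?,low[4]=2,low[5]=2); scc=(scc[0]=1,scc[1]=0,scc[2]=?,scc[3]=?,scc[4]=?,scc[5]=?)
step 5: low=(low[0]=0,low[1]=1,low[2]=2,low[3]=?,low[4]=2,low[5]=2); scc=(scc[0]=1,scc[1]=0,scc[2]=2,scc[3]=?,scc[4]=2,scc[5]=2)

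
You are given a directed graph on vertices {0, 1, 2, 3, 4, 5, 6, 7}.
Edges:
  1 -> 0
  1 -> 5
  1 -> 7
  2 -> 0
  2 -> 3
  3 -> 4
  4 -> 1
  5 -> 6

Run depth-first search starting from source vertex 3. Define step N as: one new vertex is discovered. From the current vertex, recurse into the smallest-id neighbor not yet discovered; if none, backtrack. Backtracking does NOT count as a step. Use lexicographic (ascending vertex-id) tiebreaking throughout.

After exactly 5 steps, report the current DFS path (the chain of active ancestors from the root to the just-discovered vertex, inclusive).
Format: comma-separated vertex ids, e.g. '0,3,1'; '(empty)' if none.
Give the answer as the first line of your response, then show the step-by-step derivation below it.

3,4,1,5

step 1: discover 3; path=3; order=3
step 2: discover 4; path=3>4; order=3,4
step 3: discover 1; path=3>4>1; order=3,4,1
step 4: discover 0; path=3>4>1>0; order=3,4,1,0
step 5: discover 5; path=3>4>1>5; order=3,4,1,0,5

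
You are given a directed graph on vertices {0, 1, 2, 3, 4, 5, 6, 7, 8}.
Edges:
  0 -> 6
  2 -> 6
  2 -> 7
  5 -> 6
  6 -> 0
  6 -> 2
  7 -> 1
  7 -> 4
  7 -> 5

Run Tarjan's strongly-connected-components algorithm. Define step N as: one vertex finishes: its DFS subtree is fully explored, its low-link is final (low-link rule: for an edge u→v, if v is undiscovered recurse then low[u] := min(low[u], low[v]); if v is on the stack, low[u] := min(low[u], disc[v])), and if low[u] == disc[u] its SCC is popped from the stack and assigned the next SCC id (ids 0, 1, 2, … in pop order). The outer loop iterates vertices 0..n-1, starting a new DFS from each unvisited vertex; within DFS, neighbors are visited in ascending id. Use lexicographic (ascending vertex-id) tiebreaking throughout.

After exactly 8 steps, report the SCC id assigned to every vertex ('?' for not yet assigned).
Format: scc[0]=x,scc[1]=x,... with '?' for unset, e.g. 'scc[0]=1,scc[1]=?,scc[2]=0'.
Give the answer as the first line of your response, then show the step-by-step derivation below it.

scc[0]=2,scc[1]=0,scc[2]=2,scc[3]=3,scc[4]=1,scc[5]=2,scc[6]=2,scc[7]=2,scc[8]=?

step 1: low=(low[0]=0,low[1]=4,low[2]=1,low[3]=?,low[4]=?,low[5]=?,low[6]=0,low[7]=3,low[8]=?); scc=(scc[0]=?,scc[1]=0,scc[2]=?,scc[3]=?,scc[4]=?,scc[5]=?,scc[6]=?,scc[7]=?,scc[8]=?)
step 2: low=(low[0]=0,low[1]=4,low[2]=1,low[3]=?,low[4]=5,low[5]=?,low[6]=0,low[7]=3,low[8]=?); scc=(scc[0]=?,scc[1]=0,scc[2]=?,scc[3]=?,scc[4]=1,scc[5]=?,scc[6]=?,scc[7]=?,scc[8]=?)
step 3: low=(low[0]=0,low[1]=4,low[2]=1,low[3]=?,low[4]=5,low[5]=1,low[6]=0,low[7]=3,low[8]=?); scc=(scc[0]=?,scc[1]=0,scc[2]=?,scc[3]=?,scc[4]=1,scc[5]=?,scc[6]=?,scc[7]=?,scc[8]=?)
step 4: low=(low[0]=0,low[1]=4,low[2]=1,low[3]=?,low[4]=5,low[5]=1,low[6]=0,low[7]=1,low[8]=?); scc=(scc[0]=?,scc[1]=0,scc[2]=?,scc[3]=?,scc[4]=1,scc[5]=?,scc[6]=?,scc[7]=?,scc[8]=?)
step 5: low=(low[0]=0,low[1]=4,low[2]=1,low[3]=?,low[4]=5,low[5]=1,low[6]=0,low[7]=1,low[8]=?); scc=(scc[0]=?,scc[1]=0,scc[2]=?,scc[3]=?,scc[4]=1,scc[5]=?,scc[6]=?,scc[7]=?,scc[8]=?)
step 6: low=(low[0]=0,low[1]=4,low[2]=1,low[3]=?,low[4]=5,low[5]=1,low[6]=0,low[7]=1,low[8]=?); scc=(scc[0]=?,scc[1]=0,scc[2]=?,scc[3]=?,scc[4]=1,scc[5]=?,scc[6]=?,scc[7]=?,scc[8]=?)
step 7: low=(low[0]=0,low[1]=4,low[2]=1,low[3]=?,low[4]=5,low[5]=1,low[6]=0,low[7]=1,low[8]=?); scc=(scc[0]=2,scc[1]=0,scc[2]=2,scc[3]=?,scc[4]=1,scc[5]=2,scc[6]=2,scc[7]=2,scc[8]=?)
step 8: low=(low[0]=0,low[1]=4,low[2]=1,low[3]=7,low[4]=5,low[5]=1,low[6]=0,low[7]=1,low[8]=?); scc=(scc[0]=2,scc[1]=0,scc[2]=2,scc[3]=3,scc[4]=1,scc[5]=2,scc[6]=2,scc[7]=2,scc[8]=?)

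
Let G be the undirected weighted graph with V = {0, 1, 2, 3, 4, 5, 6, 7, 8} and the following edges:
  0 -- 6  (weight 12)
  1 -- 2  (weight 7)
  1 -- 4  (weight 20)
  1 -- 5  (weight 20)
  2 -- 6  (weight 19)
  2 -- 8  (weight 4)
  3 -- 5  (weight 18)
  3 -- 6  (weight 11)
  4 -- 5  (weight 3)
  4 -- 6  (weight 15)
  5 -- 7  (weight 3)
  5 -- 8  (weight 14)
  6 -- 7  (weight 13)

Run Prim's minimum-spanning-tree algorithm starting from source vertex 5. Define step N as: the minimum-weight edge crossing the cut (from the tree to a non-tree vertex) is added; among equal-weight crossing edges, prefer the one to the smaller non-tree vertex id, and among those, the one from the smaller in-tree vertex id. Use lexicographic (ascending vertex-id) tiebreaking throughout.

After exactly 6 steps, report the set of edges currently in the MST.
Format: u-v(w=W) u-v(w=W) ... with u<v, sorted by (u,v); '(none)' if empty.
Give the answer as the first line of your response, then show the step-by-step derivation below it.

0-6(w=12) 3-6(w=11) 4-5(w=3) 5-7(w=3) 5-8(w=14) 6-7(w=13)

step 1: add edge 4-5 (w=3); MST = {4-5(w=3)}
step 2: add edge 5-7 (w=3); MST = {4-5(w=3) 5-7(w=3)}
step 3: add edge 6-7 (w=13); MST = {4-5(w=3) 5-7(w=3) 6-7(w=13)}
step 4: add edge 3-6 (w=11); MST = {3-6(w=11) 4-5(w=3) 5-7(w=3) 6-7(w=13)}
step 5: add edge 0-6 (w=12); MST = {0-6(w=12) 3-6(w=11) 4-5(w=3) 5-7(w=3) 6-7(w=13)}
step 6: add edge 5-8 (w=14); MST = {0-6(w=12) 3-6(w=11) 4-5(w=3) 5-7(w=3) 5-8(w=14) 6-7(w=13)}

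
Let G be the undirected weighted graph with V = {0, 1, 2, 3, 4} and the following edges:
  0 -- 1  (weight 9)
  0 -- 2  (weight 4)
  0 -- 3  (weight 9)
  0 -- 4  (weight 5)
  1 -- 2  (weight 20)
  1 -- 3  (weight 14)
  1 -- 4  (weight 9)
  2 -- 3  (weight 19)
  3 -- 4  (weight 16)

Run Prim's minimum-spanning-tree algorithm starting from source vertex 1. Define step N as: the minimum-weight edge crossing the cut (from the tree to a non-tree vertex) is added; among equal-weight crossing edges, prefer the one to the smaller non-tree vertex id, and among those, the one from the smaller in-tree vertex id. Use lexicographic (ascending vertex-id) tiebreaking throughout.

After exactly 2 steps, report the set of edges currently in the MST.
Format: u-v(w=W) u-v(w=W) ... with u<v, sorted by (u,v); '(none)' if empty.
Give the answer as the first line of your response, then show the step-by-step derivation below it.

0-1(w=9) 0-2(w=4)

step 1: add edge 0-1 (w=9); MST = {0-1(w=9)}
step 2: add edge 0-2 (w=4); MST = {0-1(w=9) 0-2(w=4)}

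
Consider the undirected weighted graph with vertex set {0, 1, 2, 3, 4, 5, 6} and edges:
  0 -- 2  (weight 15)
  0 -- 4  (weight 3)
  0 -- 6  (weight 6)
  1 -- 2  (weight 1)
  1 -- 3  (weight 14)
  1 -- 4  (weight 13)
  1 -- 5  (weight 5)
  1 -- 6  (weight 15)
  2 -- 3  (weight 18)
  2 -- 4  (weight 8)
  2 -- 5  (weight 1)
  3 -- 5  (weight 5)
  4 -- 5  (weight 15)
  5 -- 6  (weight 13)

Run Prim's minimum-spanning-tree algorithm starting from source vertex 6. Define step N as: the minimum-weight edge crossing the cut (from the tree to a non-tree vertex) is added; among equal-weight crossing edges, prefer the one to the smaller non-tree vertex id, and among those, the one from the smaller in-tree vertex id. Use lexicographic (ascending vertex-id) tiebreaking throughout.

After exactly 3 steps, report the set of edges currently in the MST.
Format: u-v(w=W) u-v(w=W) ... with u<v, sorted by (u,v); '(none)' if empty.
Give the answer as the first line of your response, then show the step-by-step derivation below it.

0-4(w=3) 0-6(w=6) 2-4(w=8)

step 1: add edge 0-6 (w=6); MST = {0-6(w=6)}
step 2: add edge 0-4 (w=3); MST = {0-4(w=3) 0-6(w=6)}
step 3: add edge 2-4 (w=8); MST = {0-4(w=3) 0-6(w=6) 2-4(w=8)}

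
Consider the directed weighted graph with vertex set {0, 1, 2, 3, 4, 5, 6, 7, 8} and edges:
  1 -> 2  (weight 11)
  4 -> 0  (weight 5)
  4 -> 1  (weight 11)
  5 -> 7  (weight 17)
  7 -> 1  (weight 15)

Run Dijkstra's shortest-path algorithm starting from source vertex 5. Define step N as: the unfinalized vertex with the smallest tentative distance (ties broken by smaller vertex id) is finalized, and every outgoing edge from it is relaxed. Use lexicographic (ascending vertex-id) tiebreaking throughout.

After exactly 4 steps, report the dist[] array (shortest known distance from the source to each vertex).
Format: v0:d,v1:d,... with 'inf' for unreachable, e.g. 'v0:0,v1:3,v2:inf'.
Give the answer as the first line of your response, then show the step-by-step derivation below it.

v0:inf,v1:32,v2:43,v3:inf,v4:inf,v5:0,v6:inf,v7:17,v8:inf

step 1: dist = v0:inf,v1:inf,v2:inf,v3:inf,v4:inf,v5:0,v6:inf,v7:17,v8:inf
step 2: dist = v0:inf,v1:32,v2:inf,v3:inf,v4:inf,v5:0,v6:inf,v7:17,v8:inf
step 3: dist = v0:inf,v1:32,v2:43,v3:inf,v4:inf,v5:0,v6:inf,v7:17,v8:inf
step 4: dist = v0:inf,v1:32,v2:43,v3:inf,v4:inf,v5:0,v6:inf,v7:17,v8:inf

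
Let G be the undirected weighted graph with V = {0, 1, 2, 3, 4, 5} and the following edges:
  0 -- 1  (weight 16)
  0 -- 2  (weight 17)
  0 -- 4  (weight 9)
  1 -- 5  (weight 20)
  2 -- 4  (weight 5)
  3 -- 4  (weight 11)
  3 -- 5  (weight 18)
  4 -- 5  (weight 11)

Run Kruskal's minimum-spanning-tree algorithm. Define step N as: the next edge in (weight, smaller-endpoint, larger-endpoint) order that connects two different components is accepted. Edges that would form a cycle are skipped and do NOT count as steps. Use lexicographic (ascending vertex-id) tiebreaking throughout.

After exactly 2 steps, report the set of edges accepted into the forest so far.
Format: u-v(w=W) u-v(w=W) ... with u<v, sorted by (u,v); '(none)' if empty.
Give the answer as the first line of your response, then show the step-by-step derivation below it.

0-4(w=9) 2-4(w=5)

step 1: add edge 2-4 (w=5); MST = {2-4(w=5)}
step 2: add edge 0-4 (w=9); MST = {0-4(w=9) 2-4(w=5)}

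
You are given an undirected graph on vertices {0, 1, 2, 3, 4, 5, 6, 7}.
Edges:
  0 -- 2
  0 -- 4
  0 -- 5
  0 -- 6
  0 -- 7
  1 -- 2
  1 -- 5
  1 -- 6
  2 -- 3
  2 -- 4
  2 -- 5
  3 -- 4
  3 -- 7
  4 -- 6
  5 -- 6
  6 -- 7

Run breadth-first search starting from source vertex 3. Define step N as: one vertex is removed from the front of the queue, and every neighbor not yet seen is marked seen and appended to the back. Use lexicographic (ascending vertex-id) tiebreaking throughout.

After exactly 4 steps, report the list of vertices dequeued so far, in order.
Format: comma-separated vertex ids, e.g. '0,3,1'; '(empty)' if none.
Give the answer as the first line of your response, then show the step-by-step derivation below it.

3,2,4,7

step 1: dequeue 3; queue=[2,4,7]; order=3
step 2: dequeue 2; queue=[4,7,0,1,5]; order=3,2
step 3: dequeue 4; queue=[7,0,1,5,6]; order=3,2,4
step 4: dequeue 7; queue=[0,1,5,6]; order=3,2,4,7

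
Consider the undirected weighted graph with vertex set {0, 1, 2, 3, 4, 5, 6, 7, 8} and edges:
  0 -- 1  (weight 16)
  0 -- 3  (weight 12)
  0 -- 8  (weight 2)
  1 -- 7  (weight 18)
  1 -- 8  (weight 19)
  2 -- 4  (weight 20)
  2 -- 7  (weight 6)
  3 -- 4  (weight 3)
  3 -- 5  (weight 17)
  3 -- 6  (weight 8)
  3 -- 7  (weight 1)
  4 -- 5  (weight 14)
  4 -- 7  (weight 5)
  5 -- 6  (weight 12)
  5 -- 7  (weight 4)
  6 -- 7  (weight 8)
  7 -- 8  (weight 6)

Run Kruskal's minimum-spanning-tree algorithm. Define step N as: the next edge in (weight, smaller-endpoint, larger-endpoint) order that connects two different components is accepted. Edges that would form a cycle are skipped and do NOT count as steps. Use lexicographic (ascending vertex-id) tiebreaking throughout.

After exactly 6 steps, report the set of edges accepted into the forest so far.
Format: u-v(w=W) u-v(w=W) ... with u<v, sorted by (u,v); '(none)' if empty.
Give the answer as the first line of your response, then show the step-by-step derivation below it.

0-8(w=2) 2-7(w=6) 3-4(w=3) 3-7(w=1) 5-7(w=4) 7-8(w=6)

step 1: add edge 3-7 (w=1); MST = {3-7(w=1)}
step 2: add edge 0-8 (w=2); MST = {0-8(w=2) 3-7(w=1)}
step 3: add edge 3-4 (w=3); MST = {0-8(w=2) 3-4(w=3) 3-7(w=1)}
step 4: add edge 5-7 (w=4); MST = {0-8(w=2) 3-4(w=3) 3-7(w=1) 5-7(w=4)}
step 5: add edge 2-7 (w=6); MST = {0-8(w=2) 2-7(w=6) 3-4(w=3) 3-7(w=1) 5-7(w=4)}
step 6: add edge 7-8 (w=6); MST = {0-8(w=2) 2-7(w=6) 3-4(w=3) 3-7(w=1) 5-7(w=4) 7-8(w=6)}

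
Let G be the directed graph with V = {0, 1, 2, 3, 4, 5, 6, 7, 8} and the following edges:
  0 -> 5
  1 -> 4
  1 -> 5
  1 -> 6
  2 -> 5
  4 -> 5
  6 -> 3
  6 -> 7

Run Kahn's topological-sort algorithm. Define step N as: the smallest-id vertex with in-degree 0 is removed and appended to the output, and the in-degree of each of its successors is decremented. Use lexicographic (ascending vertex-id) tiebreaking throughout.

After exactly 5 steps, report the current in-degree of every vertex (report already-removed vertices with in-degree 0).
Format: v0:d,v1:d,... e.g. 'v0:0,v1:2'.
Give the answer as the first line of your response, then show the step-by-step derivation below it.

v0:0,v1:0,v2:0,v3:1,v4:0,v5:0,v6:0,v7:1,v8:0

step 1: output 0; order=[0]; indeg=(0,0,0,1,1,3,1,1,0)
step 2: output 1; order=[0,1]; indeg=(0,0,0,1,0,2,0,1,0)
step 3: output 2; order=[0,1,2]; indeg=(0,0,0,1,0,1,0,1,0)
step 4: output 4; order=[0,1,2,4]; indeg=(0,0,0,1,0,0,0,1,0)
step 5: output 5; order=[0,1,2,4,5]; indeg=(0,0,0,1,0,0,0,1,0)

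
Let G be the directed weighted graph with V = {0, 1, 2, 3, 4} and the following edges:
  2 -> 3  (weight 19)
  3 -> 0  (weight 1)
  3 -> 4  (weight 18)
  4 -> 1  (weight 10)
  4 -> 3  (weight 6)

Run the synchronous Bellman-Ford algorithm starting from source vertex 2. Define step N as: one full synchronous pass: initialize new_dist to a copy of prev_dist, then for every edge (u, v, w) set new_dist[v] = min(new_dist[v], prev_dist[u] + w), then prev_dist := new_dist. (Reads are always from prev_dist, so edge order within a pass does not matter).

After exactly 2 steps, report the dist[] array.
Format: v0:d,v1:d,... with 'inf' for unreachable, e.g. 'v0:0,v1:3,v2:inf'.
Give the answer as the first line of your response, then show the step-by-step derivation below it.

v0:20,v1:inf,v2:0,v3:19,v4:37

step 1: dist = v0:inf,v1:inf,v2:0,v3:19,v4:inf
step 2: dist = v0:20,v1:inf,v2:0,v3:19,v4:37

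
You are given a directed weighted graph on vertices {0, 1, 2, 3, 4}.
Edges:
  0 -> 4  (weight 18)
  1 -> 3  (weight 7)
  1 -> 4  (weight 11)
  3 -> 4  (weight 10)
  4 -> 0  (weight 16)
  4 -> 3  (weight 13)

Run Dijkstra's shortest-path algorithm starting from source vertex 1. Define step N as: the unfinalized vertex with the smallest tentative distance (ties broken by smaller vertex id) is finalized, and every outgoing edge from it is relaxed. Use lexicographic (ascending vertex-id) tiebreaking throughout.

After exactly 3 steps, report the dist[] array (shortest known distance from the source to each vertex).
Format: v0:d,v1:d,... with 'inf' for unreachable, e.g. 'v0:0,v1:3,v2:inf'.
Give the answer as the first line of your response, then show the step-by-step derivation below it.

v0:27,v1:0,v2:inf,v3:7,v4:11

step 1: dist = v0:inf,v1:0,v2:inf,v3:7,v4:11
step 2: dist = v0:inf,v1:0,v2:inf,v3:7,v4:11
step 3: dist = v0:27,v1:0,v2:inf,v3:7,v4:11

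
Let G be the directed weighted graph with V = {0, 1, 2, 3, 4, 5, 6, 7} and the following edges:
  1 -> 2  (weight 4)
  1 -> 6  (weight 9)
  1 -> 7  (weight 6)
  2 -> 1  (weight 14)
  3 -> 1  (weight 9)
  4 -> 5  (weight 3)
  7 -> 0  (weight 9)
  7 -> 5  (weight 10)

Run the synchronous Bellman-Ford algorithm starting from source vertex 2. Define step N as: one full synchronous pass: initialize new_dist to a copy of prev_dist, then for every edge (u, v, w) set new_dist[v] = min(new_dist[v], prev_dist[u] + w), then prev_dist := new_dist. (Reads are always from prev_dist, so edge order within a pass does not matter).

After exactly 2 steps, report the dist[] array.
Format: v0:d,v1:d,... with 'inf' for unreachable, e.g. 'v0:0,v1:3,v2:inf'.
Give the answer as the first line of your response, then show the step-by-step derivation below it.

v0:inf,v1:14,v2:0,v3:inf,v4:inf,v5:inf,v6:23,v7:20

step 1: dist = v0:inf,v1:14,v2:0,v3:inf,v4:inf,v5:inf,v6:inf,v7:inf
step 2: dist = v0:inf,v1:14,v2:0,v3:inf,v4:inf,v5:inf,v6:23,v7:20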